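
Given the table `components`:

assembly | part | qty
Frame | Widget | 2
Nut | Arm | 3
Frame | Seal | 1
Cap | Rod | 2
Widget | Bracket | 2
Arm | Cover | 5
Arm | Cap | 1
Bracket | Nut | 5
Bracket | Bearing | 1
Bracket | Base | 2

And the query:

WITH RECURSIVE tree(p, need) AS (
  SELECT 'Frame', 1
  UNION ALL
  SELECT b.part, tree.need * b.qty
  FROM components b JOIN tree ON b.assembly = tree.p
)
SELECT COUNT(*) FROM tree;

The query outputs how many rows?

11

Base: (Frame, need=1).
Iteration 1: components of {Frame} -> Seal = 1*1 = 1, Widget = 1*2 = 2.
Iteration 2: components of {Seal,Widget} -> Bracket = 2*2 = 4.
Iteration 3: components of {Bracket} -> Base = 4*2 = 8, Bearing = 4*1 = 4, Nut = 4*5 = 20.
Iteration 4: components of {Base,Bearing,Nut} -> Arm = 20*3 = 60.
Iteration 5: components of {Arm} -> Cap = 60*1 = 60, Cover = 60*5 = 300.
Iteration 6: components of {Cap,Cover} -> Rod = 60*2 = 120.
Iteration 7: no further components; recursion stops.
Total rows emitted: 11.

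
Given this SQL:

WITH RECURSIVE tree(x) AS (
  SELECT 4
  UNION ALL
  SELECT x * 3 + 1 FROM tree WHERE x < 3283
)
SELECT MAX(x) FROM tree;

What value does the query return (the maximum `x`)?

9841

Base: x=4.
Iteration 1: 4 < 3283 holds -> x = 4 * 3 + 1 = 13.
Iteration 2: 13 < 3283 holds -> x = 13 * 3 + 1 = 40.
Iteration 3: 40 < 3283 holds -> x = 40 * 3 + 1 = 121.
Iteration 4: 121 < 3283 holds -> x = 121 * 3 + 1 = 364.
Iteration 5: 364 < 3283 holds -> x = 364 * 3 + 1 = 1093.
Iteration 6: 1093 < 3283 holds -> x = 1093 * 3 + 1 = 3280.
Iteration 7: 3280 < 3283 holds -> x = 3280 * 3 + 1 = 9841.
Iteration 8: 9841 < 3283 fails; recursion stops.
x values: 4, 13, 40, 121, 364, 1093, 3280, 9841; the maximum is 9841.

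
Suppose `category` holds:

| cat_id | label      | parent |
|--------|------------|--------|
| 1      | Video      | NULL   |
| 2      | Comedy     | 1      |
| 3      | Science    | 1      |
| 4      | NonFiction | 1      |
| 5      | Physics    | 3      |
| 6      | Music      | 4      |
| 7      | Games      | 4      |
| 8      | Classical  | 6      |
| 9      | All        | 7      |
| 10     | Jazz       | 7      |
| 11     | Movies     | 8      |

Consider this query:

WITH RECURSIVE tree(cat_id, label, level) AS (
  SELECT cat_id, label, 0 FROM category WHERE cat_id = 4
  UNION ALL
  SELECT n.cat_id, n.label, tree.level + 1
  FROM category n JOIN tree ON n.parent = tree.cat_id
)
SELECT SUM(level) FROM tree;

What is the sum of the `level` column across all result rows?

Base: cat_id=4 (NonFiction) at level 0.
Iteration 1: rows with parent in {4} -> Music (id 6, level 1), Games (id 7, level 1).
Iteration 2: rows with parent in {6,7} -> Classical (id 8, level 2), All (id 9, level 2), Jazz (id 10, level 2).
Iteration 3: rows with parent in {8,9,10} -> Movies (id 11, level 3).
Iteration 4: no rows with parent in {11}; recursion stops.
SUM(level) = 0 + 1 + 1 + 2 + 2 + 2 + 3 = 11.

11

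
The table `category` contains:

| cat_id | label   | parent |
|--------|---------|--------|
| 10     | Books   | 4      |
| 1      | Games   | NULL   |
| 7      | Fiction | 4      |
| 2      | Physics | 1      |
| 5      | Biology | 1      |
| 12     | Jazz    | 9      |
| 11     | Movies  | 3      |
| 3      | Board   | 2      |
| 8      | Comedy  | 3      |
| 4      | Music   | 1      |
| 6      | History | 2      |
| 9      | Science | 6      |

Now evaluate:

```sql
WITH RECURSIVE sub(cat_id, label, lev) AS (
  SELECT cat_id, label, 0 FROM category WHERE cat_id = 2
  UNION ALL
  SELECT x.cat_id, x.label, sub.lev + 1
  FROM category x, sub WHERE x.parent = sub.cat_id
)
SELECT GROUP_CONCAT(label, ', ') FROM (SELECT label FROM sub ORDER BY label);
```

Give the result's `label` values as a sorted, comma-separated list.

Board, Comedy, History, Jazz, Movies, Physics, Science

Base: cat_id=2 (Physics) at lev 0.
Iteration 1: rows with parent in {2} -> Board (id 3, lev 1), History (id 6, lev 1).
Iteration 2: rows with parent in {3,6} -> Comedy (id 8, lev 2), Science (id 9, lev 2), Movies (id 11, lev 2).
Iteration 3: rows with parent in {8,9,11} -> Jazz (id 12, lev 3).
Iteration 4: no rows with parent in {12}; recursion stops.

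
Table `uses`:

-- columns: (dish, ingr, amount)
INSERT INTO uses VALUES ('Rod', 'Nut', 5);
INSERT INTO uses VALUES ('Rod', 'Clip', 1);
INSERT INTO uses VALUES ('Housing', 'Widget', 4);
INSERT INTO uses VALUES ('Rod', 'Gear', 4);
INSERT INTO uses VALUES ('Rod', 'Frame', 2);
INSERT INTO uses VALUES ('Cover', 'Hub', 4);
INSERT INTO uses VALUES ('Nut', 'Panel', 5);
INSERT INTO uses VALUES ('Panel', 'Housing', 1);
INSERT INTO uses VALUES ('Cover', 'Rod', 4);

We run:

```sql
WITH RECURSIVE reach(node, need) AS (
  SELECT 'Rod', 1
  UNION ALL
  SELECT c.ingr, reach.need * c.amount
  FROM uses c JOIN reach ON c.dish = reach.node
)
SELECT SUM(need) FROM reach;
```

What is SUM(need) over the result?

Base: (Rod, need=1).
Iteration 1: components of {Rod} -> Clip = 1*1 = 1, Frame = 1*2 = 2, Gear = 1*4 = 4, Nut = 1*5 = 5.
Iteration 2: components of {Clip,Frame,Gear,Nut} -> Panel = 5*5 = 25.
Iteration 3: components of {Panel} -> Housing = 25*1 = 25.
Iteration 4: components of {Housing} -> Widget = 25*4 = 100.
Iteration 5: no further components; recursion stops.
SUM(need) = 1 + 2 + 4 + 1 + 5 + 25 + 25 + 100 = 163.

163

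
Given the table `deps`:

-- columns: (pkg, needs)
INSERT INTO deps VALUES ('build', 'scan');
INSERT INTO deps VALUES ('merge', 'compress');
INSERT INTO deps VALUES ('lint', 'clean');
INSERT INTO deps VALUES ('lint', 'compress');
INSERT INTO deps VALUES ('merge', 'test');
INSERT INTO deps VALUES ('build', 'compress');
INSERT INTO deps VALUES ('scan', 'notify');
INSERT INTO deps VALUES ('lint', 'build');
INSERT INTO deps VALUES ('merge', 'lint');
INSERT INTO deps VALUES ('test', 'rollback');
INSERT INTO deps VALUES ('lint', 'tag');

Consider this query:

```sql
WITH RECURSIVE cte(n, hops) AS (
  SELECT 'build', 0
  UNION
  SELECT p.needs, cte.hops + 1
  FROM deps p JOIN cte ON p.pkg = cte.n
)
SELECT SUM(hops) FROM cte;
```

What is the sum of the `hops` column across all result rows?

4

Base: (build, hops=0).
Iteration 1: edges from {build} -> (compress, hops=1), (scan, hops=1).
Iteration 2: edges from {compress,scan} -> (notify, hops=2).
Iteration 3: no outgoing edges from {notify}; recursion stops.
SUM(hops) = 0 + 1 + 1 + 2 = 4.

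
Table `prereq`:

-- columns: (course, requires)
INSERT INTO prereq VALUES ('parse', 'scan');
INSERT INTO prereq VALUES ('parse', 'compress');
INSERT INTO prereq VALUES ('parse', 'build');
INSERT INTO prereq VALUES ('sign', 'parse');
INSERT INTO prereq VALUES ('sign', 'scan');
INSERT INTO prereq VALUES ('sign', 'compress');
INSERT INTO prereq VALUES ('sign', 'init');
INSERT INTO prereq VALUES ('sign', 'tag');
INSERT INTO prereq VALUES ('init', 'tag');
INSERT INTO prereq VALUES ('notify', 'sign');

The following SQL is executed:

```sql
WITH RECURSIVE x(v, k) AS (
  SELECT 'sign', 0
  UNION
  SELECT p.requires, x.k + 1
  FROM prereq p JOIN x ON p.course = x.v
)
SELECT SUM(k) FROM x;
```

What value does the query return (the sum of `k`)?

13

Base: (sign, k=0).
Iteration 1: edges from {sign} -> (compress, k=1), (init, k=1), (parse, k=1), (scan, k=1), (tag, k=1).
Iteration 2: edges from {compress,init,parse,scan,tag} -> (build, k=2), (compress, k=2), (scan, k=2), (tag, k=2).
Iteration 3: no outgoing edges from {build,compress,scan,tag}; recursion stops.
SUM(k) = 0 + 1 + 1 + 1 + 1 + 1 + 2 + 2 + 2 + 2 = 13.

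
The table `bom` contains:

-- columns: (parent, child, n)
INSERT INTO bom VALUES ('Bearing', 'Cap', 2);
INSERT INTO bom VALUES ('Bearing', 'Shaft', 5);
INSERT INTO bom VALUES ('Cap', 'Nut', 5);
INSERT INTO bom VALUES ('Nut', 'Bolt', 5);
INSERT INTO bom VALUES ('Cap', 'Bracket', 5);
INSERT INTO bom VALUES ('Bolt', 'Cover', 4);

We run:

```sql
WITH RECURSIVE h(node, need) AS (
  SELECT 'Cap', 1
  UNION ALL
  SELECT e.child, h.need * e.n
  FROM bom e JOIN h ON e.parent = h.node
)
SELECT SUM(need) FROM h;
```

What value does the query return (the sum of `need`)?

Base: (Cap, need=1).
Iteration 1: components of {Cap} -> Bracket = 1*5 = 5, Nut = 1*5 = 5.
Iteration 2: components of {Bracket,Nut} -> Bolt = 5*5 = 25.
Iteration 3: components of {Bolt} -> Cover = 25*4 = 100.
Iteration 4: no further components; recursion stops.
SUM(need) = 1 + 5 + 5 + 25 + 100 = 136.

136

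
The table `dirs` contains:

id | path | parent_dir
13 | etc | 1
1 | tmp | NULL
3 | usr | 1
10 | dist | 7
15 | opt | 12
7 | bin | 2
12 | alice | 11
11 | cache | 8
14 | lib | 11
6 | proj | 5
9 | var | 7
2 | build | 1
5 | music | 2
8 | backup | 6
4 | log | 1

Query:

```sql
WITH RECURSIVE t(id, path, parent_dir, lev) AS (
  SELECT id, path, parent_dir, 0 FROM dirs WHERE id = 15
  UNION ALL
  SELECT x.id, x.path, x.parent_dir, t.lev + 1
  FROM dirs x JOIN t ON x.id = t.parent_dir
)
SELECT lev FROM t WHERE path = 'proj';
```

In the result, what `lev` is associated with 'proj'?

4

Base: id=15 (opt), parent_dir=12, lev 0.
Iteration 1: join on id=12 -> alice (id 12, parent_dir=11, lev 1).
Iteration 2: join on id=11 -> cache (id 11, parent_dir=8, lev 2).
Iteration 3: join on id=8 -> backup (id 8, parent_dir=6, lev 3).
Iteration 4: join on id=6 -> proj (id 6, parent_dir=5, lev 4).
Iteration 5: join on id=5 -> music (id 5, parent_dir=2, lev 5).
Iteration 6: join on id=2 -> build (id 2, parent_dir=1, lev 6).
Iteration 7: join on id=1 -> tmp (id 1, parent_dir=NULL, lev 7).
Iteration 8: parent_dir is NULL; no match; recursion stops.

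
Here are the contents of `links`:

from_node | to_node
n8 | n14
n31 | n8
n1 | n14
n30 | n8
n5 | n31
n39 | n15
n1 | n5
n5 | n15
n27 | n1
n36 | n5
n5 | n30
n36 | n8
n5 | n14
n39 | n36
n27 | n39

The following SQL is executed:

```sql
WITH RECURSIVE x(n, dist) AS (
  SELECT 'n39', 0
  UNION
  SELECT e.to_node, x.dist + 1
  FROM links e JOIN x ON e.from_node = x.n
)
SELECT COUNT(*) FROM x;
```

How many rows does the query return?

11

Base: (n39, dist=0).
Iteration 1: edges from {n39} -> (n15, dist=1), (n36, dist=1).
Iteration 2: edges from {n15,n36} -> (n5, dist=2), (n8, dist=2).
Iteration 3: edges from {n5,n8} -> (n14, dist=3), (n15, dist=3), (n30, dist=3), (n31, dist=3). [UNION drops 1 duplicate row(s)]
Iteration 4: edges from {n14,n15,n30,n31} -> (n8, dist=4). [UNION drops 1 duplicate row(s)]
Iteration 5: edges from {n8} -> (n14, dist=5).
Iteration 6: no outgoing edges from {n14}; recursion stops.
Total rows emitted: 11.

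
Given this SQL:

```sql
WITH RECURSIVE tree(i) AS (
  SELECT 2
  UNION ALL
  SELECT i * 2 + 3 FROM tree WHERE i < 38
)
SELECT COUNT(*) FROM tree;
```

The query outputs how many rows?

5

Base: i=2.
Iteration 1: 2 < 38 holds -> i = 2 * 2 + 3 = 7.
Iteration 2: 7 < 38 holds -> i = 7 * 2 + 3 = 17.
Iteration 3: 17 < 38 holds -> i = 17 * 2 + 3 = 37.
Iteration 4: 37 < 38 holds -> i = 37 * 2 + 3 = 77.
Iteration 5: 77 < 38 fails; recursion stops.
Total rows emitted: 5.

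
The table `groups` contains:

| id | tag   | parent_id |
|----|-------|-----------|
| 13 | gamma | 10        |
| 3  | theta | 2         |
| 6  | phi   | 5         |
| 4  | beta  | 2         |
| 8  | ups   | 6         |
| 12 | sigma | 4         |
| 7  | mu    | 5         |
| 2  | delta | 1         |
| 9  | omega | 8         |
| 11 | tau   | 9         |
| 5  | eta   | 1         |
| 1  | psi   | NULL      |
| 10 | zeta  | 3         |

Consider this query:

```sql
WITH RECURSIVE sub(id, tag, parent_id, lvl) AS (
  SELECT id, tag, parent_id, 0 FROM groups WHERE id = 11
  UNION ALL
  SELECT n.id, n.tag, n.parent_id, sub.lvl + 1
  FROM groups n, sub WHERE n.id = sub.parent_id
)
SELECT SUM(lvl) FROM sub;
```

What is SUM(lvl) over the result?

Base: id=11 (tau), parent_id=9, lvl 0.
Iteration 1: join on id=9 -> omega (id 9, parent_id=8, lvl 1).
Iteration 2: join on id=8 -> ups (id 8, parent_id=6, lvl 2).
Iteration 3: join on id=6 -> phi (id 6, parent_id=5, lvl 3).
Iteration 4: join on id=5 -> eta (id 5, parent_id=1, lvl 4).
Iteration 5: join on id=1 -> psi (id 1, parent_id=NULL, lvl 5).
Iteration 6: parent_id is NULL; no match; recursion stops.
SUM(lvl) = 0 + 1 + 2 + 3 + 4 + 5 = 15.

15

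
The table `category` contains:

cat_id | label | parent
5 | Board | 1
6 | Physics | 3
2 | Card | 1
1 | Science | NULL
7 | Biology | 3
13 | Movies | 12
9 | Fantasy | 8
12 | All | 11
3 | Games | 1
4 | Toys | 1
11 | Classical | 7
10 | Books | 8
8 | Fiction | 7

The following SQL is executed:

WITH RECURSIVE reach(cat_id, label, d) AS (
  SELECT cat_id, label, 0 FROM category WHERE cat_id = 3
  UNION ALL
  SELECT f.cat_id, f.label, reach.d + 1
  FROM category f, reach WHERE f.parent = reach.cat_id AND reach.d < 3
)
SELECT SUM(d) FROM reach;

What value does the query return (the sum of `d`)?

15

Base: cat_id=3 (Games) at d 0.
Iteration 1: rows with parent in {3} -> Physics (id 6, d 1), Biology (id 7, d 1).
Iteration 2: rows with parent in {6,7} -> Fiction (id 8, d 2), Classical (id 11, d 2).
Iteration 3: rows with parent in {8,11} -> Fantasy (id 9, d 3), Books (id 10, d 3), All (id 12, d 3).
Iteration 4: d < 3 fails for all current rows; recursion stops.
SUM(d) = 0 + 1 + 1 + 2 + 2 + 3 + 3 + 3 = 15.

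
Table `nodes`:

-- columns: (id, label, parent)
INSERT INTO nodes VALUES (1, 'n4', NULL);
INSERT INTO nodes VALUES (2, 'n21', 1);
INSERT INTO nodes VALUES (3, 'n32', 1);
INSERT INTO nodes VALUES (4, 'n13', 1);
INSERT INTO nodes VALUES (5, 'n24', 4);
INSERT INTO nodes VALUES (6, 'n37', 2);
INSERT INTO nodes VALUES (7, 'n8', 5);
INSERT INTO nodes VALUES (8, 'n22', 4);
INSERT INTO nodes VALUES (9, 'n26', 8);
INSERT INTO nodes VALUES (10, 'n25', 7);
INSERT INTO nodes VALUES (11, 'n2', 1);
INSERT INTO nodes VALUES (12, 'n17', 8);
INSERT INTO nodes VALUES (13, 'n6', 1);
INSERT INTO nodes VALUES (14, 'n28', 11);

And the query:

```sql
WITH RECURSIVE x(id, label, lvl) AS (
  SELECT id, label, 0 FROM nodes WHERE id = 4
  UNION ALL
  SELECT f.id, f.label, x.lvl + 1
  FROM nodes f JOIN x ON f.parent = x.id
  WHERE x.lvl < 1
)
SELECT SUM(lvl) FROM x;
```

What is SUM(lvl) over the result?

Base: id=4 (n13) at lvl 0.
Iteration 1: rows with parent in {4} -> n24 (id 5, lvl 1), n22 (id 8, lvl 1).
Iteration 2: lvl < 1 fails for all current rows; recursion stops.
SUM(lvl) = 0 + 1 + 1 = 2.

2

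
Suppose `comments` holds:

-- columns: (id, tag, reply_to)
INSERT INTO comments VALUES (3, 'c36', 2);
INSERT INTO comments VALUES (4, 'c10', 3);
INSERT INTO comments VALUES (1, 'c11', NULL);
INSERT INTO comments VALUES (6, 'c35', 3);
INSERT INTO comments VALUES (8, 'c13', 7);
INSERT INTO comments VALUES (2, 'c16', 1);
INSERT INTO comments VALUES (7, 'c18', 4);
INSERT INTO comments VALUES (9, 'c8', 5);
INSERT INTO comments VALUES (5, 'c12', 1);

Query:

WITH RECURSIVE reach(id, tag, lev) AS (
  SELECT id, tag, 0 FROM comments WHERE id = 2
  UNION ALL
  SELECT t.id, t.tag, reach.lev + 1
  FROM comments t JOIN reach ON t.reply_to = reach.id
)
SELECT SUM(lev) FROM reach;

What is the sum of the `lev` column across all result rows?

12

Base: id=2 (c16) at lev 0.
Iteration 1: rows with reply_to in {2} -> c36 (id 3, lev 1).
Iteration 2: rows with reply_to in {3} -> c10 (id 4, lev 2), c35 (id 6, lev 2).
Iteration 3: rows with reply_to in {4,6} -> c18 (id 7, lev 3).
Iteration 4: rows with reply_to in {7} -> c13 (id 8, lev 4).
Iteration 5: no rows with reply_to in {8}; recursion stops.
SUM(lev) = 0 + 1 + 2 + 2 + 3 + 4 = 12.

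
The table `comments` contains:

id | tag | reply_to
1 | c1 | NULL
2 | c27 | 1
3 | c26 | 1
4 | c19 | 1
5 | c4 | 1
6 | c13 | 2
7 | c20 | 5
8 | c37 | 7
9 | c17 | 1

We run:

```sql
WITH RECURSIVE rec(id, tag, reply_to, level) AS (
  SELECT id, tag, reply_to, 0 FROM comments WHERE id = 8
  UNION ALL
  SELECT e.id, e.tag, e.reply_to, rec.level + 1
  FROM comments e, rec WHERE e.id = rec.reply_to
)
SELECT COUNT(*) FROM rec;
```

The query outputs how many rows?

4

Base: id=8 (c37), reply_to=7, level 0.
Iteration 1: join on id=7 -> c20 (id 7, reply_to=5, level 1).
Iteration 2: join on id=5 -> c4 (id 5, reply_to=1, level 2).
Iteration 3: join on id=1 -> c1 (id 1, reply_to=NULL, level 3).
Iteration 4: reply_to is NULL; no match; recursion stops.
Total rows emitted: 4.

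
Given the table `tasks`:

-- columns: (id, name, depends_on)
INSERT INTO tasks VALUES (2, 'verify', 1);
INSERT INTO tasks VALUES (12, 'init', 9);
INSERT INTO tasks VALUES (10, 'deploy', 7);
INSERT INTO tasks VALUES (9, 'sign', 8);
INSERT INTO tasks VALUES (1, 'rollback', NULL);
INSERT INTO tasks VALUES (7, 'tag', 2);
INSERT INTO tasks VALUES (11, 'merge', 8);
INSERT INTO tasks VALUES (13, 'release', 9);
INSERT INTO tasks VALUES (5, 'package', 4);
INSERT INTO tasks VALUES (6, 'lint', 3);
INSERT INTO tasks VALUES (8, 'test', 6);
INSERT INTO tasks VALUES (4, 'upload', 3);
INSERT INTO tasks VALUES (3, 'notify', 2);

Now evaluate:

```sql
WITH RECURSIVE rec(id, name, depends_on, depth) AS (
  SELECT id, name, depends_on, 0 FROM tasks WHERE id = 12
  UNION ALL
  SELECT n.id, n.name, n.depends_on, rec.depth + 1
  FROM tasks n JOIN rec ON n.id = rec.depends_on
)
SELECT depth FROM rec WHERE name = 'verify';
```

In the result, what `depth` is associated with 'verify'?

5

Base: id=12 (init), depends_on=9, depth 0.
Iteration 1: join on id=9 -> sign (id 9, depends_on=8, depth 1).
Iteration 2: join on id=8 -> test (id 8, depends_on=6, depth 2).
Iteration 3: join on id=6 -> lint (id 6, depends_on=3, depth 3).
Iteration 4: join on id=3 -> notify (id 3, depends_on=2, depth 4).
Iteration 5: join on id=2 -> verify (id 2, depends_on=1, depth 5).
Iteration 6: join on id=1 -> rollback (id 1, depends_on=NULL, depth 6).
Iteration 7: depends_on is NULL; no match; recursion stops.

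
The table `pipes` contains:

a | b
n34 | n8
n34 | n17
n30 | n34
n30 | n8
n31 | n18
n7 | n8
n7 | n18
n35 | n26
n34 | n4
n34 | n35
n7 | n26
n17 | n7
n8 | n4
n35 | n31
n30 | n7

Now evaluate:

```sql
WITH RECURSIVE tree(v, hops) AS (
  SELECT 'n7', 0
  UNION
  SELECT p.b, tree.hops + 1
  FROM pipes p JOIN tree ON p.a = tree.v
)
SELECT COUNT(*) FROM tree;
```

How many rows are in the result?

Base: (n7, hops=0).
Iteration 1: edges from {n7} -> (n18, hops=1), (n26, hops=1), (n8, hops=1).
Iteration 2: edges from {n18,n26,n8} -> (n4, hops=2).
Iteration 3: no outgoing edges from {n4}; recursion stops.
Total rows emitted: 5.

5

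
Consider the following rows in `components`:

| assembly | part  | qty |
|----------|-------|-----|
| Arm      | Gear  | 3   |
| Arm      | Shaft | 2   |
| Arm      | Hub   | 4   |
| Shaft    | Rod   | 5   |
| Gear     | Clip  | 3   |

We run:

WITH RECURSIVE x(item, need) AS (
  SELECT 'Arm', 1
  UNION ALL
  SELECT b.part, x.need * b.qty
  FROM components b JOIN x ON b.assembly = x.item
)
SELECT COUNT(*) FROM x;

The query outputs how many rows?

Base: (Arm, need=1).
Iteration 1: components of {Arm} -> Gear = 1*3 = 3, Hub = 1*4 = 4, Shaft = 1*2 = 2.
Iteration 2: components of {Gear,Hub,Shaft} -> Clip = 3*3 = 9, Rod = 2*5 = 10.
Iteration 3: no further components; recursion stops.
Total rows emitted: 6.

6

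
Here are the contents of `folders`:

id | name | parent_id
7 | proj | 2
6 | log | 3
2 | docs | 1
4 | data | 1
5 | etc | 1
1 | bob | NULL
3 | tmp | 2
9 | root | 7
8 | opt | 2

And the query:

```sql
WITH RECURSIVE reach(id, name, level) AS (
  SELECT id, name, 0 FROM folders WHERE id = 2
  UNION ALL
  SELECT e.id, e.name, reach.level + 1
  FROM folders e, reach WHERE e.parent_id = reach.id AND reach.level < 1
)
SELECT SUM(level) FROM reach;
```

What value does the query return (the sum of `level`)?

3

Base: id=2 (docs) at level 0.
Iteration 1: rows with parent_id in {2} -> tmp (id 3, level 1), proj (id 7, level 1), opt (id 8, level 1).
Iteration 2: level < 1 fails for all current rows; recursion stops.
SUM(level) = 0 + 1 + 1 + 1 = 3.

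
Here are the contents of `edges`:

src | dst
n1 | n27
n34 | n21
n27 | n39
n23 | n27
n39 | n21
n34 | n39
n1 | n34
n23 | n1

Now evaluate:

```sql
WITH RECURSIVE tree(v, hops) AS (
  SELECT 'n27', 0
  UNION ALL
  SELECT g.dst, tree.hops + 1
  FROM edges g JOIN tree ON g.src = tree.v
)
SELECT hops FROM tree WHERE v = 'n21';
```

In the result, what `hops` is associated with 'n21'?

Base: (n27, hops=0).
Iteration 1: edges from {n27} -> (n39, hops=1).
Iteration 2: edges from {n39} -> (n21, hops=2).
Iteration 3: no outgoing edges from {n21}; recursion stops.

2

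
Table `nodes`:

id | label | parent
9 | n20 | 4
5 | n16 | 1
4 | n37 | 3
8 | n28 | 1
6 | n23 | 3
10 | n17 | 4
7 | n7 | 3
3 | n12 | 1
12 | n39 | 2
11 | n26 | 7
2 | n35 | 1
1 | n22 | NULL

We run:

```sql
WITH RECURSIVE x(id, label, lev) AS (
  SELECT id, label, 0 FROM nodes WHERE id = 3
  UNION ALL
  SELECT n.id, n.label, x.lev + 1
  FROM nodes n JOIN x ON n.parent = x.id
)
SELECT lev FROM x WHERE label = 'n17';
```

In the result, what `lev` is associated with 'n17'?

Base: id=3 (n12) at lev 0.
Iteration 1: rows with parent in {3} -> n37 (id 4, lev 1), n23 (id 6, lev 1), n7 (id 7, lev 1).
Iteration 2: rows with parent in {4,6,7} -> n20 (id 9, lev 2), n17 (id 10, lev 2), n26 (id 11, lev 2).
Iteration 3: no rows with parent in {9,10,11}; recursion stops.

2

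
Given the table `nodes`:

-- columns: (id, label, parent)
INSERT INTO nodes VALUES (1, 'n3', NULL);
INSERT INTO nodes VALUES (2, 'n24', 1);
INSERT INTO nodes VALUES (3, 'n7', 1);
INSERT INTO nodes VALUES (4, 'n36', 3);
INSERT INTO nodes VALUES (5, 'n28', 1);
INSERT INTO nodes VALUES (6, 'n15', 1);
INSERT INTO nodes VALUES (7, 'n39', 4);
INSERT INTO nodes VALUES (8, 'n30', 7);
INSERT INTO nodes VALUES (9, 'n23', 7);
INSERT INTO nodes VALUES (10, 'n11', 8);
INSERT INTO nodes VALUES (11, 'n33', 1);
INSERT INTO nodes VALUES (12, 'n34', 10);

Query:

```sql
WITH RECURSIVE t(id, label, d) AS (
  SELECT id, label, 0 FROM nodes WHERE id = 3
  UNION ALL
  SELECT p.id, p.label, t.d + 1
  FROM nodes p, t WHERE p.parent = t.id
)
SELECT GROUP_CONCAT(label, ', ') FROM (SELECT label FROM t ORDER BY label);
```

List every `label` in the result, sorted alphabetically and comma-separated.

Base: id=3 (n7) at d 0.
Iteration 1: rows with parent in {3} -> n36 (id 4, d 1).
Iteration 2: rows with parent in {4} -> n39 (id 7, d 2).
Iteration 3: rows with parent in {7} -> n30 (id 8, d 3), n23 (id 9, d 3).
Iteration 4: rows with parent in {8,9} -> n11 (id 10, d 4).
Iteration 5: rows with parent in {10} -> n34 (id 12, d 5).
Iteration 6: no rows with parent in {12}; recursion stops.

n11, n23, n30, n34, n36, n39, n7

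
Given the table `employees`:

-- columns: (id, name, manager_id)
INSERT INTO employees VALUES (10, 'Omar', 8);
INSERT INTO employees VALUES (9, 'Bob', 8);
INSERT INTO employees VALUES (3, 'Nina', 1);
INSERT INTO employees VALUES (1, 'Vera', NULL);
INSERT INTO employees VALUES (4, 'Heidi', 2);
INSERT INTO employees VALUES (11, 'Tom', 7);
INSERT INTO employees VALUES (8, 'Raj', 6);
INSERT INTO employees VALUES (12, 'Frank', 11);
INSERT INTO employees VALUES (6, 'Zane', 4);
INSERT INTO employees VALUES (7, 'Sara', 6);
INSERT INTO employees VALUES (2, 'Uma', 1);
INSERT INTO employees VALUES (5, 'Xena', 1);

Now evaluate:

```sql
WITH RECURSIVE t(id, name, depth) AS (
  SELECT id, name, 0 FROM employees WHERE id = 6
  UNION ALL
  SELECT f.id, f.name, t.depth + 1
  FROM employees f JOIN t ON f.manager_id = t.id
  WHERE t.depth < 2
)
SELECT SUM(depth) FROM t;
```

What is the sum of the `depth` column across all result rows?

Base: id=6 (Zane) at depth 0.
Iteration 1: rows with manager_id in {6} -> Sara (id 7, depth 1), Raj (id 8, depth 1).
Iteration 2: rows with manager_id in {7,8} -> Bob (id 9, depth 2), Omar (id 10, depth 2), Tom (id 11, depth 2).
Iteration 3: depth < 2 fails for all current rows; recursion stops.
SUM(depth) = 0 + 1 + 1 + 2 + 2 + 2 = 8.

8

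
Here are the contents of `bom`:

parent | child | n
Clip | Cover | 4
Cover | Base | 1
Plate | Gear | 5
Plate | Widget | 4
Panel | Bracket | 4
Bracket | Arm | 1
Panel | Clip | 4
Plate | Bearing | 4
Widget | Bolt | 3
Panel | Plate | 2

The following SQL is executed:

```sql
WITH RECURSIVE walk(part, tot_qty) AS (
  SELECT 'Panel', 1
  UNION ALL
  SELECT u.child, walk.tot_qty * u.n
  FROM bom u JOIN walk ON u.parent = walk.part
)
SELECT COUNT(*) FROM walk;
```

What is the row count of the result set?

Base: (Panel, tot_qty=1).
Iteration 1: components of {Panel} -> Bracket = 1*4 = 4, Clip = 1*4 = 4, Plate = 1*2 = 2.
Iteration 2: components of {Bracket,Clip,Plate} -> Arm = 4*1 = 4, Bearing = 2*4 = 8, Cover = 4*4 = 16, Gear = 2*5 = 10, Widget = 2*4 = 8.
Iteration 3: components of {Arm,Bearing,Cover,Gear,Widget} -> Base = 16*1 = 16, Bolt = 8*3 = 24.
Iteration 4: no further components; recursion stops.
Total rows emitted: 11.

11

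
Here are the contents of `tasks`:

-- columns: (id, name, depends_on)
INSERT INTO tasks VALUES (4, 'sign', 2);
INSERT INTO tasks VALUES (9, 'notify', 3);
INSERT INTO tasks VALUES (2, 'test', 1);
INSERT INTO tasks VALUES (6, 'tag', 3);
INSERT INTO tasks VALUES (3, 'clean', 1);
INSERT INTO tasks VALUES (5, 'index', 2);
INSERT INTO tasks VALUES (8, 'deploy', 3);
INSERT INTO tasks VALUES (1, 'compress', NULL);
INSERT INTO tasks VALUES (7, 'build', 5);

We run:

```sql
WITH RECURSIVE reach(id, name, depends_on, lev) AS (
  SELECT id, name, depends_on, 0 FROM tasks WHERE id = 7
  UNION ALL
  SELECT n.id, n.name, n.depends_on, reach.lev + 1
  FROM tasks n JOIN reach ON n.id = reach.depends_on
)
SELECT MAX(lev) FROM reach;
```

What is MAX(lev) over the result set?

3

Base: id=7 (build), depends_on=5, lev 0.
Iteration 1: join on id=5 -> index (id 5, depends_on=2, lev 1).
Iteration 2: join on id=2 -> test (id 2, depends_on=1, lev 2).
Iteration 3: join on id=1 -> compress (id 1, depends_on=NULL, lev 3).
Iteration 4: depends_on is NULL; no match; recursion stops.
lev values: 0, 1, 2, 3; the maximum is 3.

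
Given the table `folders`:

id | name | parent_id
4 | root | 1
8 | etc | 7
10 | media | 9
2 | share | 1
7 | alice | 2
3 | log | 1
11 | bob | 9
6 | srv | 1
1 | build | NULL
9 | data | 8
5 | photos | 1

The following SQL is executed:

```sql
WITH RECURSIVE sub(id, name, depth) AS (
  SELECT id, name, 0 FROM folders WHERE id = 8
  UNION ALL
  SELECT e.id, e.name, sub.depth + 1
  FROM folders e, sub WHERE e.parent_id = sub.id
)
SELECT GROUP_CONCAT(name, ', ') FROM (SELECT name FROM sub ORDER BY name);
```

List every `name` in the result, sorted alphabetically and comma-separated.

bob, data, etc, media

Base: id=8 (etc) at depth 0.
Iteration 1: rows with parent_id in {8} -> data (id 9, depth 1).
Iteration 2: rows with parent_id in {9} -> media (id 10, depth 2), bob (id 11, depth 2).
Iteration 3: no rows with parent_id in {10,11}; recursion stops.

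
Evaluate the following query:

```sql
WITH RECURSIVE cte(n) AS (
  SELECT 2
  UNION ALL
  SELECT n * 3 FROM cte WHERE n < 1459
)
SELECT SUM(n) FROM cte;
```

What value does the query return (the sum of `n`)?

Base: n=2.
Iteration 1: 2 < 1459 holds -> n = 2 * 3 = 6.
Iteration 2: 6 < 1459 holds -> n = 6 * 3 = 18.
Iteration 3: 18 < 1459 holds -> n = 18 * 3 = 54.
Iteration 4: 54 < 1459 holds -> n = 54 * 3 = 162.
Iteration 5: 162 < 1459 holds -> n = 162 * 3 = 486.
Iteration 6: 486 < 1459 holds -> n = 486 * 3 = 1458.
Iteration 7: 1458 < 1459 holds -> n = 1458 * 3 = 4374.
Iteration 8: 4374 < 1459 fails; recursion stops.
SUM(n) = 2 + 6 + 18 + 54 + 162 + 486 + 1458 + 4374 = 6560.

6560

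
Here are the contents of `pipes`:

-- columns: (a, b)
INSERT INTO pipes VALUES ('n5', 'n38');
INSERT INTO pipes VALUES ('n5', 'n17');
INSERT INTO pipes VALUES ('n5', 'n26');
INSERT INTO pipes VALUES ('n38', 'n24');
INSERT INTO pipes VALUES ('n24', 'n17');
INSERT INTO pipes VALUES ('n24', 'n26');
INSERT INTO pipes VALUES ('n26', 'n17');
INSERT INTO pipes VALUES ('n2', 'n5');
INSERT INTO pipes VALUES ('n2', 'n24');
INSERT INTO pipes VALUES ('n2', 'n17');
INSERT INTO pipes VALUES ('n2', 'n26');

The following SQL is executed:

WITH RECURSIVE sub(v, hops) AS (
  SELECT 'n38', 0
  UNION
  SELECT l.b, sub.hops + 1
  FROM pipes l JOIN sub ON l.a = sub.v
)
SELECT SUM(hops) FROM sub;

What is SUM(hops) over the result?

Base: (n38, hops=0).
Iteration 1: edges from {n38} -> (n24, hops=1).
Iteration 2: edges from {n24} -> (n17, hops=2), (n26, hops=2).
Iteration 3: edges from {n17,n26} -> (n17, hops=3).
Iteration 4: no outgoing edges from {n17}; recursion stops.
SUM(hops) = 0 + 1 + 2 + 2 + 3 = 8.

8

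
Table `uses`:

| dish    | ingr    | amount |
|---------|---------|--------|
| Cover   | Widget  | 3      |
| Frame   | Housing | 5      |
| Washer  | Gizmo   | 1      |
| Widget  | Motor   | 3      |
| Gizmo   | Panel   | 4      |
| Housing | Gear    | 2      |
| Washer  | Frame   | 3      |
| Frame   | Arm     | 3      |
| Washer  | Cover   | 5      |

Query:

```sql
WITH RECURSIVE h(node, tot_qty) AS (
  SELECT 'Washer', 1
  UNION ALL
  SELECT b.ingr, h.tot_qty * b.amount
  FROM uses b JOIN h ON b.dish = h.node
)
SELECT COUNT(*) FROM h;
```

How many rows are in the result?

10

Base: (Washer, tot_qty=1).
Iteration 1: components of {Washer} -> Cover = 1*5 = 5, Frame = 1*3 = 3, Gizmo = 1*1 = 1.
Iteration 2: components of {Cover,Frame,Gizmo} -> Arm = 3*3 = 9, Housing = 3*5 = 15, Panel = 1*4 = 4, Widget = 5*3 = 15.
Iteration 3: components of {Arm,Housing,Panel,Widget} -> Gear = 15*2 = 30, Motor = 15*3 = 45.
Iteration 4: no further components; recursion stops.
Total rows emitted: 10.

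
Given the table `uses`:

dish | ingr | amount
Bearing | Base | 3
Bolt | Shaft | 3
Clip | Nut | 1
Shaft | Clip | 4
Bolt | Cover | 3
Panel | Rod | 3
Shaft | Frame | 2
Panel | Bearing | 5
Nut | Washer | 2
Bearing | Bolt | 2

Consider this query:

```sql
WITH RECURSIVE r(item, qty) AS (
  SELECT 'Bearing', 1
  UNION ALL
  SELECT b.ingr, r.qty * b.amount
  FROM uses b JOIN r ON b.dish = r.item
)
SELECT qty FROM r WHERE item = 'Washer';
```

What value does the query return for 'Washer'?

48

Base: (Bearing, qty=1).
Iteration 1: components of {Bearing} -> Base = 1*3 = 3, Bolt = 1*2 = 2.
Iteration 2: components of {Base,Bolt} -> Cover = 2*3 = 6, Shaft = 2*3 = 6.
Iteration 3: components of {Cover,Shaft} -> Clip = 6*4 = 24, Frame = 6*2 = 12.
Iteration 4: components of {Clip,Frame} -> Nut = 24*1 = 24.
Iteration 5: components of {Nut} -> Washer = 24*2 = 48.
Iteration 6: no further components; recursion stops.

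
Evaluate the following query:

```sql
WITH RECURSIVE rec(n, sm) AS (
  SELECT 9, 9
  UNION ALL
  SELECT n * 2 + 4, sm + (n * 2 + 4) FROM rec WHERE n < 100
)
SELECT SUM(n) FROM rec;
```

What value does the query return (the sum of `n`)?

179

Base: n=9, sm=9.
Iteration 1: 9 < 100 holds -> n = 9 * 2 + 4 = 22, sm = 9 + 22 = 31.
Iteration 2: 22 < 100 holds -> n = 22 * 2 + 4 = 48, sm = 31 + 48 = 79.
Iteration 3: 48 < 100 holds -> n = 48 * 2 + 4 = 100, sm = 79 + 100 = 179.
Iteration 4: 100 < 100 fails; recursion stops.
SUM(n) = 9 + 22 + 48 + 100 = 179.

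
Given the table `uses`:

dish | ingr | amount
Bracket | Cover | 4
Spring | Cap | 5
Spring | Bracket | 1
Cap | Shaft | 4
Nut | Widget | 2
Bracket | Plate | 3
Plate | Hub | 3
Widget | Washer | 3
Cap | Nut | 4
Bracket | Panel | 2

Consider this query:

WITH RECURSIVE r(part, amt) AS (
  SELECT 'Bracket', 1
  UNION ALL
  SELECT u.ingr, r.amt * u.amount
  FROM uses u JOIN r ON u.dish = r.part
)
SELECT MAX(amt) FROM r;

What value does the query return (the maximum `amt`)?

9

Base: (Bracket, amt=1).
Iteration 1: components of {Bracket} -> Cover = 1*4 = 4, Panel = 1*2 = 2, Plate = 1*3 = 3.
Iteration 2: components of {Cover,Panel,Plate} -> Hub = 3*3 = 9.
Iteration 3: no further components; recursion stops.
amt values: 1, 4, 3, 2, 9; the maximum is 9.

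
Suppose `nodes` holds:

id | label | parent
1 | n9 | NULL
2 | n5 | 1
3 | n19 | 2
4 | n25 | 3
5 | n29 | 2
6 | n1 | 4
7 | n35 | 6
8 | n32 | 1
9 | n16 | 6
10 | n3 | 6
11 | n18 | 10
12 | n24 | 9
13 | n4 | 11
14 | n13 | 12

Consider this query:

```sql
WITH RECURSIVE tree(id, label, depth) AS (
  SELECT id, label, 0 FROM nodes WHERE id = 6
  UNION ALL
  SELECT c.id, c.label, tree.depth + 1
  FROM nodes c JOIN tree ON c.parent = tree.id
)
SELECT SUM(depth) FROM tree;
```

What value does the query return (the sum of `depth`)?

Base: id=6 (n1) at depth 0.
Iteration 1: rows with parent in {6} -> n35 (id 7, depth 1), n16 (id 9, depth 1), n3 (id 10, depth 1).
Iteration 2: rows with parent in {7,9,10} -> n18 (id 11, depth 2), n24 (id 12, depth 2).
Iteration 3: rows with parent in {11,12} -> n4 (id 13, depth 3), n13 (id 14, depth 3).
Iteration 4: no rows with parent in {13,14}; recursion stops.
SUM(depth) = 0 + 1 + 1 + 1 + 2 + 2 + 3 + 3 = 13.

13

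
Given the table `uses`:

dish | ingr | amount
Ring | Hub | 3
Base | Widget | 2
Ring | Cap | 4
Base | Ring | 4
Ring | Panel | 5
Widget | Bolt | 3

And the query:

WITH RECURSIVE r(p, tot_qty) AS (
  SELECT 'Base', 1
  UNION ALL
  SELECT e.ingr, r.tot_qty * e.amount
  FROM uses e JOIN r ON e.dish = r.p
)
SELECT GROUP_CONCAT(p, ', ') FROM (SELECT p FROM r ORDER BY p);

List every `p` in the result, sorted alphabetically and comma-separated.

Base: (Base, tot_qty=1).
Iteration 1: components of {Base} -> Ring = 1*4 = 4, Widget = 1*2 = 2.
Iteration 2: components of {Ring,Widget} -> Bolt = 2*3 = 6, Cap = 4*4 = 16, Hub = 4*3 = 12, Panel = 4*5 = 20.
Iteration 3: no further components; recursion stops.

Base, Bolt, Cap, Hub, Panel, Ring, Widget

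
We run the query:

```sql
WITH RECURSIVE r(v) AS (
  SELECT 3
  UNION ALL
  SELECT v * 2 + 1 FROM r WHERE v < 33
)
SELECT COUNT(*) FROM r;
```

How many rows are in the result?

5

Base: v=3.
Iteration 1: 3 < 33 holds -> v = 3 * 2 + 1 = 7.
Iteration 2: 7 < 33 holds -> v = 7 * 2 + 1 = 15.
Iteration 3: 15 < 33 holds -> v = 15 * 2 + 1 = 31.
Iteration 4: 31 < 33 holds -> v = 31 * 2 + 1 = 63.
Iteration 5: 63 < 33 fails; recursion stops.
Total rows emitted: 5.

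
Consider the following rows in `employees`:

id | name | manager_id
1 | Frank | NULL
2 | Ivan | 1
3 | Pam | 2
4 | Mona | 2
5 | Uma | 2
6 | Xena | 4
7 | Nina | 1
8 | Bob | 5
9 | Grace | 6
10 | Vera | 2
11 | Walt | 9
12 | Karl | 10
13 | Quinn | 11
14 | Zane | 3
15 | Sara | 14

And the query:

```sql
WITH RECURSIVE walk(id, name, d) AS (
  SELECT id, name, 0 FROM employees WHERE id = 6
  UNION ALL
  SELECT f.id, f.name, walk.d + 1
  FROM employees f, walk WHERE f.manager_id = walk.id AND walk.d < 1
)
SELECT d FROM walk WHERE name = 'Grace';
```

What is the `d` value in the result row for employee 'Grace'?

1

Base: id=6 (Xena) at d 0.
Iteration 1: rows with manager_id in {6} -> Grace (id 9, d 1).
Iteration 2: d < 1 fails for all current rows; recursion stops.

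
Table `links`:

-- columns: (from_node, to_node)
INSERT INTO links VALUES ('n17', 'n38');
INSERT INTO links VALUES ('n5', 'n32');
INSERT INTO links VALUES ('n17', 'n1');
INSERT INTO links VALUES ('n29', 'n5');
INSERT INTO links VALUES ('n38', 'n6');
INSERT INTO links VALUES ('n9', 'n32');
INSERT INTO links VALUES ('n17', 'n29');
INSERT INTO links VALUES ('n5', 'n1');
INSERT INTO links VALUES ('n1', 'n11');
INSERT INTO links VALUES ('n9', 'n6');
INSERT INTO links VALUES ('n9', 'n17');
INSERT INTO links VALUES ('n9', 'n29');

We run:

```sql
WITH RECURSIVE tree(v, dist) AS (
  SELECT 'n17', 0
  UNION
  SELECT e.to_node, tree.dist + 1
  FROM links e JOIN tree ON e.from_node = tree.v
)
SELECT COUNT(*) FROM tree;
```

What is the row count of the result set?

Base: (n17, dist=0).
Iteration 1: edges from {n17} -> (n1, dist=1), (n29, dist=1), (n38, dist=1).
Iteration 2: edges from {n1,n29,n38} -> (n11, dist=2), (n5, dist=2), (n6, dist=2).
Iteration 3: edges from {n11,n5,n6} -> (n1, dist=3), (n32, dist=3).
Iteration 4: edges from {n1,n32} -> (n11, dist=4).
Iteration 5: no outgoing edges from {n11}; recursion stops.
Total rows emitted: 10.

10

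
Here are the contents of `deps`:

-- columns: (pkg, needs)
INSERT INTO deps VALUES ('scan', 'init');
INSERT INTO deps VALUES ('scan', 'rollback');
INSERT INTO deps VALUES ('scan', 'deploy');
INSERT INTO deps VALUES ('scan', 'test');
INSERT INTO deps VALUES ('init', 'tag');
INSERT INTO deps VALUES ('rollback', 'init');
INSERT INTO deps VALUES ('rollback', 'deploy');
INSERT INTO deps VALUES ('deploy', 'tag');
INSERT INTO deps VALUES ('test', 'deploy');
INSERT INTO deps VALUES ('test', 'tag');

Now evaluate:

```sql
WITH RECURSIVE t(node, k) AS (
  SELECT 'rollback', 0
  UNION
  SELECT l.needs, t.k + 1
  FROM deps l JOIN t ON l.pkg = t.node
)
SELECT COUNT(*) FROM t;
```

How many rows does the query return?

Base: (rollback, k=0).
Iteration 1: edges from {rollback} -> (deploy, k=1), (init, k=1).
Iteration 2: edges from {deploy,init} -> (tag, k=2). [UNION drops 1 duplicate row(s)]
Iteration 3: no outgoing edges from {tag}; recursion stops.
Total rows emitted: 4.

4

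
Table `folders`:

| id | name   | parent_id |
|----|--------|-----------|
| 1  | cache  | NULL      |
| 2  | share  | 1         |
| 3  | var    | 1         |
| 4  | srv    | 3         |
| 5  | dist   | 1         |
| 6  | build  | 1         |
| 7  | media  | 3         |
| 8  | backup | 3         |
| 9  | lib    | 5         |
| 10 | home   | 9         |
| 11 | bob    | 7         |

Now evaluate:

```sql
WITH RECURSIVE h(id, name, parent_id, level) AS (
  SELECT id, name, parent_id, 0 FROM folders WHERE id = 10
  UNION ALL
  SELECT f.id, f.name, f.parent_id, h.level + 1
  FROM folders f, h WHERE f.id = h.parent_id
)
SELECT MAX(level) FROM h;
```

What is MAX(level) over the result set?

3

Base: id=10 (home), parent_id=9, level 0.
Iteration 1: join on id=9 -> lib (id 9, parent_id=5, level 1).
Iteration 2: join on id=5 -> dist (id 5, parent_id=1, level 2).
Iteration 3: join on id=1 -> cache (id 1, parent_id=NULL, level 3).
Iteration 4: parent_id is NULL; no match; recursion stops.
level values: 0, 1, 2, 3; the maximum is 3.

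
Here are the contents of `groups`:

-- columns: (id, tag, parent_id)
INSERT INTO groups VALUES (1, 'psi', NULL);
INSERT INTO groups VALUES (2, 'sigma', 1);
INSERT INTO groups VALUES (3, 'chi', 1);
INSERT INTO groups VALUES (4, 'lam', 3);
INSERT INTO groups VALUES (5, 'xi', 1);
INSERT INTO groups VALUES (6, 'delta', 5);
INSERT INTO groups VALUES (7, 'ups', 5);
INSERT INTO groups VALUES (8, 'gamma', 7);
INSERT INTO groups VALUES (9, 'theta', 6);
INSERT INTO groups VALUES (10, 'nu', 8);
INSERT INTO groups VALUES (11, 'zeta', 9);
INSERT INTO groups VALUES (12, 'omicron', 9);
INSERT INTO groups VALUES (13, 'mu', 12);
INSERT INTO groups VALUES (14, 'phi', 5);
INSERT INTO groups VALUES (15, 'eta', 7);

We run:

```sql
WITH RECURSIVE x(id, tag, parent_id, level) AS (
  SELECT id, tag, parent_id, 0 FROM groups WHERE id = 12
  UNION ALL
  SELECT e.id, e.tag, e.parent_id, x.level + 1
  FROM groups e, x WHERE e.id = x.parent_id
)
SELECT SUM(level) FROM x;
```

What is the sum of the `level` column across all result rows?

10

Base: id=12 (omicron), parent_id=9, level 0.
Iteration 1: join on id=9 -> theta (id 9, parent_id=6, level 1).
Iteration 2: join on id=6 -> delta (id 6, parent_id=5, level 2).
Iteration 3: join on id=5 -> xi (id 5, parent_id=1, level 3).
Iteration 4: join on id=1 -> psi (id 1, parent_id=NULL, level 4).
Iteration 5: parent_id is NULL; no match; recursion stops.
SUM(level) = 0 + 1 + 2 + 3 + 4 = 10.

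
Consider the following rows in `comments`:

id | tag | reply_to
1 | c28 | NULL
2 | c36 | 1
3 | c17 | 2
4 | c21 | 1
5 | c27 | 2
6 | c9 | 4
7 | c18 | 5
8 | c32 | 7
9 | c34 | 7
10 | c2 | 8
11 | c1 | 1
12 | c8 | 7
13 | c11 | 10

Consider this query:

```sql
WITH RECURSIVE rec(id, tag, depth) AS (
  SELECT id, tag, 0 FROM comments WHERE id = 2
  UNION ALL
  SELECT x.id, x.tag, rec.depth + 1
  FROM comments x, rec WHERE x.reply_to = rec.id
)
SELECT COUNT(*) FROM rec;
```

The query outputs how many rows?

Base: id=2 (c36) at depth 0.
Iteration 1: rows with reply_to in {2} -> c17 (id 3, depth 1), c27 (id 5, depth 1).
Iteration 2: rows with reply_to in {3,5} -> c18 (id 7, depth 2).
Iteration 3: rows with reply_to in {7} -> c32 (id 8, depth 3), c34 (id 9, depth 3), c8 (id 12, depth 3).
Iteration 4: rows with reply_to in {8,9,12} -> c2 (id 10, depth 4).
Iteration 5: rows with reply_to in {10} -> c11 (id 13, depth 5).
Iteration 6: no rows with reply_to in {13}; recursion stops.
Total rows emitted: 9.

9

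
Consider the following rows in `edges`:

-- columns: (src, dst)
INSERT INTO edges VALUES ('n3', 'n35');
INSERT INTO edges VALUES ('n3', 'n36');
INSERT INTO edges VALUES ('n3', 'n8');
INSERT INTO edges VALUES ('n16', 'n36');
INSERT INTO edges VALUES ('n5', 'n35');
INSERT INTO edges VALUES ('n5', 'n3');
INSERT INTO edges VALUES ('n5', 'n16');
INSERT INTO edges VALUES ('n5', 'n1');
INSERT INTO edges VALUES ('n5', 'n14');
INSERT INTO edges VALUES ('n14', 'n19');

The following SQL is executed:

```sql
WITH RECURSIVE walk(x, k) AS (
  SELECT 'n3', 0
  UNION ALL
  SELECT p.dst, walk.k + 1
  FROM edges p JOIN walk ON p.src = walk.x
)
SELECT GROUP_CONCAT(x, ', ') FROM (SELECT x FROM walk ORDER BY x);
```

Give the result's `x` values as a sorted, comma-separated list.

n3, n35, n36, n8

Base: (n3, k=0).
Iteration 1: edges from {n3} -> (n35, k=1), (n36, k=1), (n8, k=1).
Iteration 2: no outgoing edges from {n35,n36,n8}; recursion stops.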